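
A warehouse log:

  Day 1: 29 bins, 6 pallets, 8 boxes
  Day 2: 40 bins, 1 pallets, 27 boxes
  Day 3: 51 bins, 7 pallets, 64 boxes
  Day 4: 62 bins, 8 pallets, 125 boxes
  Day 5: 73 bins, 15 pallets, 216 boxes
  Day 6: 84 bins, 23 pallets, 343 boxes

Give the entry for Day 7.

Bins — +11 each step: 29, 40, 51, 62, 73, 84 → 95.
Pallets goes 6, 1, 7, 8, 15, 23 → 38 (each term is the sum of the two before it).
Boxes: perfect cubes: 2³, 3³, 4³, …, so 8, 27, 64, 125, 216, 343 → 512.
Combining the parts gives 95 bins, 38 pallets, 512 boxes.

95 bins, 38 pallets, 512 boxes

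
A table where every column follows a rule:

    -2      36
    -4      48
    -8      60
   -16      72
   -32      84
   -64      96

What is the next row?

For the first component, ×2 each step: -2, -4, -8, -16, -32, -64 → -128.
Second component: +12 each step; 36, 48, 60, 72, 84, 96 → 108.
Putting it together: -128  108.

-128  108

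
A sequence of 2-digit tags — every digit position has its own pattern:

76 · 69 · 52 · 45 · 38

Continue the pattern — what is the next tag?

First digit: −1 each step, mod 10; 7, 6, 5, 4, 3 → 2.
Second digit: +3 each step, mod 10, so 6, 9, 2, 5, 8 → 1.
So the next tag is 21.

21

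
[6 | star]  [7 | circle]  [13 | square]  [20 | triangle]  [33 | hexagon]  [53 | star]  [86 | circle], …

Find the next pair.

First entry — each term is the sum of the two before it: 6, 7, 13, 20, 33, 53, 86 → 139.
Shape: star, circle, square, triangle, hexagon, star, circle → square (repeats star → circle → square → triangle → hexagon).
Putting it together: [139 | square].

[139 | square]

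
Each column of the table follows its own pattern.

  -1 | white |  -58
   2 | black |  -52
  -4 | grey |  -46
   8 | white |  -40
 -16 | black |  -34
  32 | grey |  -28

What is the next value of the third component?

For the first component, ×(-2) each step: -1, 2, -4, 8, -16, 32 → -64.
Shade goes white, black, grey, white, black, grey → white (repeats white → black → grey).
For the third component, +6 each step: -58, -52, -46, -40, -34, -28 → -22.

-22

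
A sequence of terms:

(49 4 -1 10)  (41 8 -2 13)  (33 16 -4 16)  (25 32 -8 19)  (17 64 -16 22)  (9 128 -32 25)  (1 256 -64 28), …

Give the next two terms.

(-7 512 -128 31), (-15 1024 -256 34)

First value goes 49, 41, 33, 25, 17, 9, 1 → -7 → -15 (−8 each step).
Second value: ×2 each step; 4, 8, 16, 32, 64, 128, 256 → 512 → 1024.
Third value: -1, -2, -4, -8, -16, -32, -64 → -128 → -256 (×2 each step).
Fourth value — +3 each step: 10, 13, 16, 19, 22, 25, 28 → 31 → 34.
So the next two terms are (-7 512 -128 31) and (-15 1024 -256 34).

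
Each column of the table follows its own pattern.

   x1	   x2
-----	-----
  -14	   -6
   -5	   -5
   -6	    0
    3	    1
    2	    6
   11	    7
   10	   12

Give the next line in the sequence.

Column x1: alternating steps +9, −1, +9, −1, …, so -14, -5, -6, 3, 2, 11, 10 → 19.
Column x2: -6, -5, 0, 1, 6, 7, 12 → 13 (alternating steps +1, +5, +1, +5, …).
Putting it together: 19  13.

19  13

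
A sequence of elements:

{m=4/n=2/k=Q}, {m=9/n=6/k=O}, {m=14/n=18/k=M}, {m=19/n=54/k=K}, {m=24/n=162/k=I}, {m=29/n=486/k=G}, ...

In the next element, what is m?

34

M: +5 each step, so 4, 9, 14, 19, 24, 29 → 34.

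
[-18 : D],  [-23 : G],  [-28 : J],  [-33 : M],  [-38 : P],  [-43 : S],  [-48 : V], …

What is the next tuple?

[-53 : Y]

First component goes -18, -23, -28, -33, -38, -43, -48 → -53 (−5 each step).
For the letter, letters move forward 3 places in the alphabet: D, G, J, M, P, S, V → Y.
Combining the parts gives [-53 : Y].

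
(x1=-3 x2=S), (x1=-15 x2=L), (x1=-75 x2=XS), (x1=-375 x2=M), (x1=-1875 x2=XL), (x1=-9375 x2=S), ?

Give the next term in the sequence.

(x1=-46875 x2=L)

X1 — ×5 each step: -3, -15, -75, -375, -1875, -9375 → -46875.
X2: S, L, XS, M, XL, S → L (repeats S → L → XS → M → XL).
Putting it together: (x1=-46875 x2=L).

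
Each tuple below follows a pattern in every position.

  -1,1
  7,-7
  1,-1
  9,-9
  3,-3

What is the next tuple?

First part: alternating steps +8, −6, +8, −6, …, so -1, 7, 1, 9, 3 → 11.
Second part: 1, -7, -1, -9, -3 → -11 (always the negative of the first part).
Putting it together: 11,-11.

11,-11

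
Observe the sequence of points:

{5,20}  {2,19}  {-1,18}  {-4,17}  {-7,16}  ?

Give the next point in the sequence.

{-10,15}

First entry — −3 each step: 5, 2, -1, -4, -7 → -10.
Second entry: 20, 19, 18, 17, 16 → 15 (−1 each step).
So the next point is {-10,15}.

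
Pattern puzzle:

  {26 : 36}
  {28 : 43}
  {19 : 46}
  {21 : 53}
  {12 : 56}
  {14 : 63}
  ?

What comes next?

First coordinate: alternating steps +2, −9, +2, −9, …; 26, 28, 19, 21, 12, 14 → 5.
Second coordinate: 36, 43, 46, 53, 56, 63 → 66 (alternating steps +7, +3, +7, +3, …).
Putting it together: {5 : 66}.

{5 : 66}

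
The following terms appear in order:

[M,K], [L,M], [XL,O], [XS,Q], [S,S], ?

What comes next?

Size: runs through clothing sizes XS→XL, so M, L, XL, XS, S → M.
For the letter, letters move forward 2 places in the alphabet: K, M, O, Q, S → U.
So the next term is [M,U].

[M,U]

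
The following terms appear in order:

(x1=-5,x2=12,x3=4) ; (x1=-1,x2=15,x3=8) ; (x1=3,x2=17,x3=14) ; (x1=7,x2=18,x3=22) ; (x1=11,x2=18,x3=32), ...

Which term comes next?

X1: +4 each step, so -5, -1, 3, 7, 11 → 15.
X2 — differences are 3, 2, 1, … (decreasing by 1 each time): 12, 15, 17, 18, 18 → 17.
X3 — differences are 4, 6, 8, … (increasing by 2 each time): 4, 8, 14, 22, 32 → 44.
Combining the parts gives (x1=15,x2=17,x3=44).

(x1=15,x2=17,x3=44)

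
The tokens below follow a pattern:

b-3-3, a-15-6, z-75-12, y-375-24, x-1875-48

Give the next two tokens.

Letter: letters move back 1 place in the alphabet, wrapping A→Z; b, a, z, y, x → w → v.
For the second component, ×5 each step: 3, 15, 75, 375, 1875 → 9375 → 46875.
Third component — ×2 each step: 3, 6, 12, 24, 48 → 96 → 192.
Putting the parts together: w-9375-96 and then v-46875-192.

w-9375-96, v-46875-192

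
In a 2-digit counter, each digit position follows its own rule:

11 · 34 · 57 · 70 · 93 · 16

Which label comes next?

First digit goes 1, 3, 5, 7, 9, 1 → 3 (+2 each step, mod 10).
Second digit goes 1, 4, 7, 0, 3, 6 → 9 (+3 each step, mod 10).
Putting it together: 39.

39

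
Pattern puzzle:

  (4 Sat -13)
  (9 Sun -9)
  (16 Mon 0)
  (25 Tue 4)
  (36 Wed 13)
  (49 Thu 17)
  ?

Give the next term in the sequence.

First entry — perfect squares: 2², 3², 4², …: 4, 9, 16, 25, 36, 49 → 64.
Day goes Sat, Sun, Mon, Tue, Wed, Thu → Fri (runs through the weekdays Mon→Sun).
Third entry: -13, -9, 0, 4, 13, 17 → 26 (alternating steps +4, +9, +4, +9, …).
Putting it together: (64 Fri 26).

(64 Fri 26)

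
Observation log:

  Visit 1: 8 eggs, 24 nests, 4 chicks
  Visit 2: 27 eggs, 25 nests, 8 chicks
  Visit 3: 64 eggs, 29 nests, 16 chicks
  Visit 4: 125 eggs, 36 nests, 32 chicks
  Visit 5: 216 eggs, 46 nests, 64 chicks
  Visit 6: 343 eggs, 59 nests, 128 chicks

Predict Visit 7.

Eggs: perfect cubes: 2³, 3³, 4³, …, so 8, 27, 64, 125, 216, 343 → 512.
Nests: differences are 1, 4, 7, … (increasing by 3 each time); 24, 25, 29, 36, 46, 59 → 75.
Chicks goes 4, 8, 16, 32, 64, 128 → 256 (×2 each step).
Combining the parts gives 512 eggs, 75 nests, 256 chicks.

512 eggs, 75 nests, 256 chicks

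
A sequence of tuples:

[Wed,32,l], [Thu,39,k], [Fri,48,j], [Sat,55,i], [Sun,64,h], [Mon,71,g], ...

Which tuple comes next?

Day — runs through the weekdays Mon→Sun: Wed, Thu, Fri, Sat, Sun, Mon → Tue.
Second coordinate: 32, 39, 48, 55, 64, 71 → 80 (alternating steps +7, +9, +7, +9, …).
Letter: letters move back 1 place in the alphabet, so l, k, j, i, h, g → f.
So the next tuple is [Tue,80,f].

[Tue,80,f]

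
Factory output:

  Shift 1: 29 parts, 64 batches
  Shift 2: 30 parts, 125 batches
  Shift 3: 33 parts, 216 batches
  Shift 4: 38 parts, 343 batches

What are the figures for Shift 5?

Parts: 29, 30, 33, 38 → 45 (differences are 1, 3, 5, … (increasing by 2 each time)).
Batches goes 64, 125, 216, 343 → 512 (perfect cubes: 4³, 5³, 6³, …).
So the next record is 45 parts, 512 batches.

45 parts, 512 batches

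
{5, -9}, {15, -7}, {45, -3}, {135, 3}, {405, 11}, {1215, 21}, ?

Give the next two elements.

First entry: ×3 each step; 5, 15, 45, 135, 405, 1215 → 3645 → 10935.
Second entry: -9, -7, -3, 3, 11, 21 → 33 → 47 (differences are 2, 4, 6, … (increasing by 2 each time)).
Putting the parts together: {3645, 33} and then {10935, 47}.

{3645, 33}, {10935, 47}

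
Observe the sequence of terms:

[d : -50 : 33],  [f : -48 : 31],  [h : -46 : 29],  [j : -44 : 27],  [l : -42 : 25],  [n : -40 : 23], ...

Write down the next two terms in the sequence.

[p : -38 : 21], [r : -36 : 19]

Letter: letters move forward 2 places in the alphabet, so d, f, h, j, l, n → p → r.
Second entry: -50, -48, -46, -44, -42, -40 → -38 → -36 (+2 each step).
Third entry: together with the second entry always sums to -17, so 33, 31, 29, 27, 25, 23 → 21 → 19.
Putting the parts together: [p : -38 : 21] and then [r : -36 : 19].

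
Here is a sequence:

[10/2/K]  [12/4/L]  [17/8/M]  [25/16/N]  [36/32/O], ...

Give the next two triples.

First entry — differences are 2, 5, 8, … (increasing by 3 each time): 10, 12, 17, 25, 36 → 50 → 67.
For the second entry, ×2 each step: 2, 4, 8, 16, 32 → 64 → 128.
Letter: letters move forward 1 place in the alphabet, so K, L, M, N, O → P → Q.
Putting the parts together: [50/64/P] and then [67/128/Q].

[50/64/P], [67/128/Q]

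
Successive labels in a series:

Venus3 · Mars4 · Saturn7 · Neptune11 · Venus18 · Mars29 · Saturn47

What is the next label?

Planet: repeats Venus → Mars → Saturn → Neptune, so Venus, Mars, Saturn, Neptune, Venus, Mars, Saturn → Neptune.
For the second component, each term is the sum of the two before it: 3, 4, 7, 11, 18, 29, 47 → 76.
Putting it together: Neptune76.

Neptune76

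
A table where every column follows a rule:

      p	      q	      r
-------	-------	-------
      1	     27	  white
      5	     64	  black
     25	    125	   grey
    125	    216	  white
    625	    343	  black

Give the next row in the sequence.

3125  512  grey

Column p: 1, 5, 25, 125, 625 → 3125 (×5 each step).
Column q: perfect cubes: 3³, 4³, 5³, …; 27, 64, 125, 216, 343 → 512.
Column r — repeats white → black → grey: white, black, grey, white, black → grey.
So the next row is 3125  512  grey.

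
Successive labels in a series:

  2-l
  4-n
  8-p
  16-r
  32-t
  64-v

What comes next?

First component goes 2, 4, 8, 16, 32, 64 → 128 (×2 each step).
Letter: letters move forward 2 places in the alphabet; l, n, p, r, t, v → x.
Putting it together: 128-x.

128-x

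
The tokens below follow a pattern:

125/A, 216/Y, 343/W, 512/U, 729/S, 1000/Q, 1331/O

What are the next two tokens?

1728/M then 2197/K

First component — perfect cubes: 5³, 6³, 7³, …: 125, 216, 343, 512, 729, 1000, 1331 → 1728 → 2197.
Letter: A, Y, W, U, S, Q, O → M → K (letters move back 2 places in the alphabet, wrapping A→Z).
So the next two tokens are 1728/M and 2197/K.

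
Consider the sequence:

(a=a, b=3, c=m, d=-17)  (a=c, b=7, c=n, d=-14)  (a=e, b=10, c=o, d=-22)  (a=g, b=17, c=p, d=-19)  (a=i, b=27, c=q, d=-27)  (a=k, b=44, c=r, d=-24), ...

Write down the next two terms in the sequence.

(a=m, b=71, c=s, d=-32), (a=o, b=115, c=t, d=-29)

A: letters move forward 2 places in the alphabet; a, c, e, g, i, k → m → o.
B: 3, 7, 10, 17, 27, 44 → 71 → 115 (each term is the sum of the two before it).
C: m, n, o, p, q, r → s → t (letters move forward 1 place in the alphabet).
For the d, alternating steps +3, −8, +3, −8, …: -17, -14, -22, -19, -27, -24 → -32 → -29.
So the next two terms are (a=m, b=71, c=s, d=-32) and (a=o, b=115, c=t, d=-29).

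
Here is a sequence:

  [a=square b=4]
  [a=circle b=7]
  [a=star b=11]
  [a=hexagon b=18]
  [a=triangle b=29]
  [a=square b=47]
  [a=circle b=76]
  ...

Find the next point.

[a=star b=123]

A: square, circle, star, hexagon, triangle, square, circle → star (repeats square → circle → star → hexagon → triangle).
B goes 4, 7, 11, 18, 29, 47, 76 → 123 (each term is the sum of the two before it).
Combining the parts gives [a=star b=123].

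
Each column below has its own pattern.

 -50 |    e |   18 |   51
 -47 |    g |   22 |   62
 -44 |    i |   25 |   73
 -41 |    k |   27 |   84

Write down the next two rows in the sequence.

First component: -50, -47, -44, -41 → -38 → -35 (+3 each step).
Letter: letters move forward 2 places in the alphabet, so e, g, i, k → m → o.
For the third component, differences are 4, 3, 2, … (decreasing by 1 each time): 18, 22, 25, 27 → 28 → 28.
Fourth component: 51, 62, 73, 84 → 95 → 106 (+11 each step).
So the next two rows are -38  m  28  95 and -35  o  28  106.

-38  m  28  95; -35  o  28  106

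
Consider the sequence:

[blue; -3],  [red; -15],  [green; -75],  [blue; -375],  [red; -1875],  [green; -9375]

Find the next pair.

[blue; -46875]

Colour goes blue, red, green, blue, red, green → blue (repeats blue → red → green).
Second slot — ×5 each step: -3, -15, -75, -375, -1875, -9375 → -46875.
Combining the parts gives [blue; -46875].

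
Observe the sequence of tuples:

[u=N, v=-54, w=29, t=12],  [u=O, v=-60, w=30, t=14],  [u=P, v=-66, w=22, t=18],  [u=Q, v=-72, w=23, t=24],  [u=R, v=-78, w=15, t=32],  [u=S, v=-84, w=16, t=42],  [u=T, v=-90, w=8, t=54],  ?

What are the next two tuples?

U: letters move forward 1 place in the alphabet; N, O, P, Q, R, S, T → U → V.
V — −6 each step: -54, -60, -66, -72, -78, -84, -90 → -96 → -102.
W goes 29, 30, 22, 23, 15, 16, 8 → 9 → 1 (alternating steps +1, −8, +1, −8, …).
For the t, differences are 2, 4, 6, … (increasing by 2 each time): 12, 14, 18, 24, 32, 42, 54 → 68 → 84.
Putting the parts together: [u=U, v=-96, w=9, t=68] and then [u=V, v=-102, w=1, t=84].

[u=U, v=-96, w=9, t=68], [u=V, v=-102, w=1, t=84]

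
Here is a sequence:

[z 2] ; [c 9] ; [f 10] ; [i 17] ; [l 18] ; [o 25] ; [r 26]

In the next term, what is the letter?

Letter goes z, c, f, i, l, o, r → u (letters move forward 3 places in the alphabet, wrapping Z→A).
Second part goes 2, 9, 10, 17, 18, 25, 26 → 33 (alternating steps +7, +1, +7, +1, …).

u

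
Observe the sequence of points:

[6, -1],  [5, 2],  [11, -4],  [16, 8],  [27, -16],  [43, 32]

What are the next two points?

[70, -64], [113, 128]

First entry: each term is the sum of the two before it, so 6, 5, 11, 16, 27, 43 → 70 → 113.
Second entry: ×(-2) each step; -1, 2, -4, 8, -16, 32 → -64 → 128.
Putting the parts together: [70, -64] and then [113, 128].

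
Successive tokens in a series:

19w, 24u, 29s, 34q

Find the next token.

39o

First component: +5 each step, so 19, 24, 29, 34 → 39.
Letter: letters move back 2 places in the alphabet; w, u, s, q → o.
Putting it together: 39o.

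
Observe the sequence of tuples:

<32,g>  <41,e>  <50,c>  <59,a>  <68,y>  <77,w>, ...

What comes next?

<86,u>

For the first slot, +9 each step: 32, 41, 50, 59, 68, 77 → 86.
Letter goes g, e, c, a, y, w → u (letters move back 2 places in the alphabet, wrapping A→Z).
Combining the parts gives <86,u>.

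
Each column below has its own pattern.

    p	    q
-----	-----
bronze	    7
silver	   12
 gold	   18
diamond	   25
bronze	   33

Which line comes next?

Column p: bronze, silver, gold, diamond, bronze → silver (repeats bronze → silver → gold → diamond).
Column q: differences are 5, 6, 7, … (increasing by 1 each time); 7, 12, 18, 25, 33 → 42.
Putting it together: silver  42.

silver  42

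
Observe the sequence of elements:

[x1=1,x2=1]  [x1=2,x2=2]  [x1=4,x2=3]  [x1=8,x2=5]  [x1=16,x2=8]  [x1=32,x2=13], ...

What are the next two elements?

[x1=64,x2=21], [x1=128,x2=34]

For the x1, ×2 each step: 1, 2, 4, 8, 16, 32 → 64 → 128.
X2 goes 1, 2, 3, 5, 8, 13 → 21 → 34 (each term is the sum of the two before it).
Putting the parts together: [x1=64,x2=21] and then [x1=128,x2=34].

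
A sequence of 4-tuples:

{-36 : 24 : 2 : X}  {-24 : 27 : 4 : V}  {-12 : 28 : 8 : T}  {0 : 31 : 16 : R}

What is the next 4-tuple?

First entry: +12 each step; -36, -24, -12, 0 → 12.
Second entry goes 24, 27, 28, 31 → 32 (alternating steps +3, +1, +3, +1, …).
Third entry: 2, 4, 8, 16 → 32 (×2 each step).
Letter: X, V, T, R → P (letters move back 2 places in the alphabet).
Combining the parts gives {12 : 32 : 32 : P}.

{12 : 32 : 32 : P}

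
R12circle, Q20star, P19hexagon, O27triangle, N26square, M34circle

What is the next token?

For the letter, letters move back 1 place in the alphabet: R, Q, P, O, N, M → L.
Second component goes 12, 20, 19, 27, 26, 34 → 33 (alternating steps +8, −1, +8, −1, …).
Shape: circle, star, hexagon, triangle, square, circle → star (repeats circle → star → hexagon → triangle → square).
Combining the parts gives L33star.

L33star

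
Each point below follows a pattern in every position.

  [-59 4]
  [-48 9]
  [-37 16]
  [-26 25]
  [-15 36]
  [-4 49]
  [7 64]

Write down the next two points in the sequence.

[18 81], [29 100]

First part: -59, -48, -37, -26, -15, -4, 7 → 18 → 29 (+11 each step).
Second part — perfect squares: 2², 3², 4², …: 4, 9, 16, 25, 36, 49, 64 → 81 → 100.
So the next two points are [18 81] and [29 100].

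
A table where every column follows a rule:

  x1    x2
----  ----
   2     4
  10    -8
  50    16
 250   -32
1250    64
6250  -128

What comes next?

Column x1: 2, 10, 50, 250, 1250, 6250 → 31250 (×5 each step).
Column x2: ×(-2) each step, so 4, -8, 16, -32, 64, -128 → 256.
Putting it together: 31250  256.

31250  256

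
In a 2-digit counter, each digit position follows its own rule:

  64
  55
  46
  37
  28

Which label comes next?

19

For the first digit, −1 each step, mod 10: 6, 5, 4, 3, 2 → 1.
Second digit: +1 each step, mod 10, so 4, 5, 6, 7, 8 → 9.
Combining the parts gives 19.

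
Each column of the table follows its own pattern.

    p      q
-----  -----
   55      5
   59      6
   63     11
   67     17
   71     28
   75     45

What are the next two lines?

79  73; 83  118

For the column p, +4 each step: 55, 59, 63, 67, 71, 75 → 79 → 83.
Column q: 5, 6, 11, 17, 28, 45 → 73 → 118 (each term is the sum of the two before it).
Putting the parts together: 79  73 and then 83  118.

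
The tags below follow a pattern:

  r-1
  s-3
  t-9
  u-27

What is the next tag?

Letter: letters move forward 1 place in the alphabet; r, s, t, u → v.
Second component: 1, 3, 9, 27 → 81 (×3 each step).
Combining the parts gives v-81.

v-81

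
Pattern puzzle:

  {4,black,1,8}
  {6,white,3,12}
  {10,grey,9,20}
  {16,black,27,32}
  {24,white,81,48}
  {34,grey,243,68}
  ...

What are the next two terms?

First component goes 4, 6, 10, 16, 24, 34 → 46 → 60 (differences are 2, 4, 6, … (increasing by 2 each time)).
Shade goes black, white, grey, black, white, grey → black → white (repeats black → white → grey).
Third component: ×3 each step, so 1, 3, 9, 27, 81, 243 → 729 → 2187.
Fourth component: always 2 × the first component; 8, 12, 20, 32, 48, 68 → 92 → 120.
Putting the parts together: {46,black,729,92} and then {60,white,2187,120}.

{46,black,729,92}, {60,white,2187,120}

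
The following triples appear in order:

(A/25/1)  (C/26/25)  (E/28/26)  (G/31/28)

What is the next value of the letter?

Letter — letters move forward 2 places in the alphabet: A, C, E, G → I.

I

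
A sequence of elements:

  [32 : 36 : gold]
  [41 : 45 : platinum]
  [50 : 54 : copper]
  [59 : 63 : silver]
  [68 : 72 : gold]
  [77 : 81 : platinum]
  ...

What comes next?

First component goes 32, 41, 50, 59, 68, 77 → 86 (+9 each step).
For the second component, always 4 more than the first component: 36, 45, 54, 63, 72, 81 → 90.
Metal: repeats gold → platinum → copper → silver, so gold, platinum, copper, silver, gold, platinum → copper.
Combining the parts gives [86 : 90 : copper].

[86 : 90 : copper]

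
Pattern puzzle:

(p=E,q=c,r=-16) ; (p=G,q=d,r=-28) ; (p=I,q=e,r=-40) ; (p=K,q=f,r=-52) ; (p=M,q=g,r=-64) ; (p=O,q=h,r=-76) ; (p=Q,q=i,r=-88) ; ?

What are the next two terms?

P: letters move forward 2 places in the alphabet; E, G, I, K, M, O, Q → S → U.
Q: letters move forward 1 place in the alphabet, so c, d, e, f, g, h, i → j → k.
R: −12 each step; -16, -28, -40, -52, -64, -76, -88 → -100 → -112.
Putting the parts together: (p=S,q=j,r=-100) and then (p=U,q=k,r=-112).

(p=S,q=j,r=-100), (p=U,q=k,r=-112)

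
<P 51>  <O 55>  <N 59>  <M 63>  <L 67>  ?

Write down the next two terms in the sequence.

<K 71>, <J 75>

Letter: P, O, N, M, L → K → J (letters move back 1 place in the alphabet).
Second slot — +4 each step: 51, 55, 59, 63, 67 → 71 → 75.
Putting the parts together: <K 71> and then <J 75>.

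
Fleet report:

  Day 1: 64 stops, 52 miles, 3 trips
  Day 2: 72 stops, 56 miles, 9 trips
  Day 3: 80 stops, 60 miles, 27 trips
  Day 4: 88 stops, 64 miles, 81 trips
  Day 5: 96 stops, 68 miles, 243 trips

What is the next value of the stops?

104

Stops: 64, 72, 80, 88, 96 → 104 (+8 each step).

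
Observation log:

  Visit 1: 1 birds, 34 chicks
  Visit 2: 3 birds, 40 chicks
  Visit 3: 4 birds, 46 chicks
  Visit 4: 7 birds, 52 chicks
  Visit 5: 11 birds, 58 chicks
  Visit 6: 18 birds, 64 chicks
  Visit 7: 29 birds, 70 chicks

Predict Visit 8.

47 birds, 76 chicks

Birds — each term is the sum of the two before it: 1, 3, 4, 7, 11, 18, 29 → 47.
Chicks — +6 each step: 34, 40, 46, 52, 58, 64, 70 → 76.
So the next line is 47 birds, 76 chicks.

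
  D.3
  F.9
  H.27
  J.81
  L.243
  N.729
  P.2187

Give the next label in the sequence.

R.6561

Letter — letters move forward 2 places in the alphabet: D, F, H, J, L, N, P → R.
Second component: ×3 each step, so 3, 9, 27, 81, 243, 729, 2187 → 6561.
Putting it together: R.6561.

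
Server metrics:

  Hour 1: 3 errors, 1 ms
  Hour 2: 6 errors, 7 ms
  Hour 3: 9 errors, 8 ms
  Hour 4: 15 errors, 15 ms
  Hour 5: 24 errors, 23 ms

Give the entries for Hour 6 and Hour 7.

Errors: 3, 6, 9, 15, 24 → 39 → 63 (each term is the sum of the two before it).
Ms: each term is the sum of the two before it, so 1, 7, 8, 15, 23 → 38 → 61.
Putting the parts together: 39 errors, 38 ms and then 63 errors, 61 ms.

39 errors, 38 ms; 63 errors, 61 ms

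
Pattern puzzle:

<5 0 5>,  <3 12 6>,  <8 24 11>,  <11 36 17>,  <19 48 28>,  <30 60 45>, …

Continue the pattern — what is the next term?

For the first component, each term is the sum of the two before it: 5, 3, 8, 11, 19, 30 → 49.
Second component: +12 each step, so 0, 12, 24, 36, 48, 60 → 72.
Third component: 5, 6, 11, 17, 28, 45 → 73 (each term is the sum of the two before it).
Combining the parts gives <49 72 73>.

<49 72 73>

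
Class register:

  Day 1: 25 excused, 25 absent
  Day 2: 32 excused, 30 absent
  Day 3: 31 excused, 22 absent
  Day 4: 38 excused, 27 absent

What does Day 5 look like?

37 excused, 19 absent

Excused goes 25, 32, 31, 38 → 37 (alternating steps +7, −1, +7, −1, …).
Absent: alternating steps +5, −8, +5, −8, …; 25, 30, 22, 27 → 19.
Putting it together: 37 excused, 19 absent.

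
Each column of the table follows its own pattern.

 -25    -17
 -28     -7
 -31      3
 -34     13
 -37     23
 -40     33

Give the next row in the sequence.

First component: -25, -28, -31, -34, -37, -40 → -43 (−3 each step).
Second component: +10 each step; -17, -7, 3, 13, 23, 33 → 43.
Combining the parts gives -43  43.

-43  43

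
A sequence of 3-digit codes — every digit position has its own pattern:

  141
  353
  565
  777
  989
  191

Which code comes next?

First digit: +2 each step, mod 10; 1, 3, 5, 7, 9, 1 → 3.
Second digit goes 4, 5, 6, 7, 8, 9 → 0 (+1 each step, mod 10).
Third digit: +2 each step, mod 10; 1, 3, 5, 7, 9, 1 → 3.
So the next code is 303.

303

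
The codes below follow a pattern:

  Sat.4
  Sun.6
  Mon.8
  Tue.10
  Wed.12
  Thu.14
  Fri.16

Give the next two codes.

Day — runs through the weekdays Mon→Sun: Sat, Sun, Mon, Tue, Wed, Thu, Fri → Sat → Sun.
Second component: +2 each step; 4, 6, 8, 10, 12, 14, 16 → 18 → 20.
So the next two codes are Sat.18 and Sun.20.

Sat.18 then Sun.20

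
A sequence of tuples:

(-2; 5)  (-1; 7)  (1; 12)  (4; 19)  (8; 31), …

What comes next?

First component: -2, -1, 1, 4, 8 → 13 (differences are 1, 2, 3, … (increasing by 1 each time)).
For the second component, each term is the sum of the two before it: 5, 7, 12, 19, 31 → 50.
So the next tuple is (13; 50).

(13; 50)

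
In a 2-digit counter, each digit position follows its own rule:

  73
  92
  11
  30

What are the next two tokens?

59 then 78

First digit: +2 each step, mod 10; 7, 9, 1, 3 → 5 → 7.
For the second digit, −1 each step, mod 10: 3, 2, 1, 0 → 9 → 8.
Putting the parts together: 59 and then 78.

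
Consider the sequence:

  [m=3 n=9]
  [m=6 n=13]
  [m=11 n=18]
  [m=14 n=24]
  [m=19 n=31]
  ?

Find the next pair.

M: alternating steps +3, +5, +3, +5, …; 3, 6, 11, 14, 19 → 22.
N: differences are 4, 5, 6, … (increasing by 1 each time); 9, 13, 18, 24, 31 → 39.
Combining the parts gives [m=22 n=39].

[m=22 n=39]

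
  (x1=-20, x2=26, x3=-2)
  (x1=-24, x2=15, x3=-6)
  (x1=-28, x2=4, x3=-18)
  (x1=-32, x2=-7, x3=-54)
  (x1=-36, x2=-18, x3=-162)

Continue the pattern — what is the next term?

(x1=-40, x2=-29, x3=-486)

X1 goes -20, -24, -28, -32, -36 → -40 (−4 each step).
X2: −11 each step, so 26, 15, 4, -7, -18 → -29.
X3 goes -2, -6, -18, -54, -162 → -486 (×3 each step).
Putting it together: (x1=-40, x2=-29, x3=-486).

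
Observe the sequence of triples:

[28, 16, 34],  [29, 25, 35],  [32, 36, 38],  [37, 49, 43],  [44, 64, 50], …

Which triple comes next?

First value: differences are 1, 3, 5, … (increasing by 2 each time), so 28, 29, 32, 37, 44 → 53.
Second value: perfect squares: 4², 5², 6², …, so 16, 25, 36, 49, 64 → 81.
Third value: 34, 35, 38, 43, 50 → 59 (always 6 more than the first value).
Putting it together: [53, 81, 59].

[53, 81, 59]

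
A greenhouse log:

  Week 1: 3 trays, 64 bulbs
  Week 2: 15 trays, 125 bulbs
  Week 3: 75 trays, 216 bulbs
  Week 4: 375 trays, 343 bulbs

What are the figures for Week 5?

For the trays, ×5 each step: 3, 15, 75, 375 → 1875.
Bulbs goes 64, 125, 216, 343 → 512 (perfect cubes: 4³, 5³, 6³, …).
Putting it together: 1875 trays, 512 bulbs.

1875 trays, 512 bulbs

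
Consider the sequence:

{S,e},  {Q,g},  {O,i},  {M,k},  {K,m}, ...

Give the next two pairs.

First letter: S, Q, O, M, K → I → G (letters move back 2 places in the alphabet).
Second letter — letters move forward 2 places in the alphabet: e, g, i, k, m → o → q.
Putting the parts together: {I,o} and then {G,q}.

{I,o}, {G,q}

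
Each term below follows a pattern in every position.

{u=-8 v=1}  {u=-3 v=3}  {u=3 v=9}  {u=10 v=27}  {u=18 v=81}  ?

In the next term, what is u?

27

U: -8, -3, 3, 10, 18 → 27 (differences are 5, 6, 7, … (increasing by 1 each time)).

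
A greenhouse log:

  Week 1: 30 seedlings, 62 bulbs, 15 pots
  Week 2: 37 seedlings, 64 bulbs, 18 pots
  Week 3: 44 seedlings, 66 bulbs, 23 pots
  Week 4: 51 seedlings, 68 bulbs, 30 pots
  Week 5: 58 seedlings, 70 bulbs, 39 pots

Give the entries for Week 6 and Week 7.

65 seedlings, 72 bulbs, 50 pots; 72 seedlings, 74 bulbs, 63 pots

For the seedlings, +7 each step: 30, 37, 44, 51, 58 → 65 → 72.
Bulbs goes 62, 64, 66, 68, 70 → 72 → 74 (+2 each step).
Pots — differences are 3, 5, 7, … (increasing by 2 each time): 15, 18, 23, 30, 39 → 50 → 63.
Putting the parts together: 65 seedlings, 72 bulbs, 50 pots and then 72 seedlings, 74 bulbs, 63 pots.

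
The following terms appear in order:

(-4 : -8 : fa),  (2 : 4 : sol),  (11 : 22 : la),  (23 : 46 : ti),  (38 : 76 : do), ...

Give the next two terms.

(56 : 112 : re), (77 : 154 : mi)

First part: differences are 6, 9, 12, … (increasing by 3 each time); -4, 2, 11, 23, 38 → 56 → 77.
Second part: always 2 × the first part; -8, 4, 22, 46, 76 → 112 → 154.
For the note, runs through the solfège scale do→ti: fa, sol, la, ti, do → re → mi.
Putting the parts together: (56 : 112 : re) and then (77 : 154 : mi).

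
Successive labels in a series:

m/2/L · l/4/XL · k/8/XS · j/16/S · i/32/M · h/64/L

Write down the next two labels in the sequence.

g/128/XL, f/256/XS

Letter: letters move back 1 place in the alphabet, so m, l, k, j, i, h → g → f.
Second component — ×2 each step: 2, 4, 8, 16, 32, 64 → 128 → 256.
For the size, repeats L → XL → XS → S → M: L, XL, XS, S, M, L → XL → XS.
So the next two labels are g/128/XL and f/256/XS.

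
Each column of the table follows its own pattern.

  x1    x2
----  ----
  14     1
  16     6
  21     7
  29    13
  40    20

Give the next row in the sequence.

Column x1 goes 14, 16, 21, 29, 40 → 54 (differences are 2, 5, 8, … (increasing by 3 each time)).
Column x2 goes 1, 6, 7, 13, 20 → 33 (each term is the sum of the two before it).
Combining the parts gives 54  33.

54  33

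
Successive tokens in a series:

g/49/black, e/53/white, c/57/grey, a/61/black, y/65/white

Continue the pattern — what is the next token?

w/69/grey

For the letter, letters move back 2 places in the alphabet, wrapping A→Z: g, e, c, a, y → w.
Second component: +4 each step; 49, 53, 57, 61, 65 → 69.
Shade — repeats black → white → grey: black, white, grey, black, white → grey.
Combining the parts gives w/69/grey.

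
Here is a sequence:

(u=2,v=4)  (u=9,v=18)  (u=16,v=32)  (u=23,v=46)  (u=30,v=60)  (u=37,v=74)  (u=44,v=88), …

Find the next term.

U — +7 each step: 2, 9, 16, 23, 30, 37, 44 → 51.
V: always 2 × the u, so 4, 18, 32, 46, 60, 74, 88 → 102.
Putting it together: (u=51,v=102).

(u=51,v=102)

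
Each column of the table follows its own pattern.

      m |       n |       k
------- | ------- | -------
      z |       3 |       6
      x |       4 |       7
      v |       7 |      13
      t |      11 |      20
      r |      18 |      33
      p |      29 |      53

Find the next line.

n  47  86

For the column m, letters move back 2 places in the alphabet: z, x, v, t, r, p → n.
Column n goes 3, 4, 7, 11, 18, 29 → 47 (each term is the sum of the two before it).
Column k: each term is the sum of the two before it; 6, 7, 13, 20, 33, 53 → 86.
Combining the parts gives n  47  86.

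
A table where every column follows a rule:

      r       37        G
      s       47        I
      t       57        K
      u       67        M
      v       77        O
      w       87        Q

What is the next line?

x  97  S

First letter: letters move forward 1 place in the alphabet; r, s, t, u, v, w → x.
Second component goes 37, 47, 57, 67, 77, 87 → 97 (+10 each step).
Second letter goes G, I, K, M, O, Q → S (letters move forward 2 places in the alphabet).
So the next line is x  97  S.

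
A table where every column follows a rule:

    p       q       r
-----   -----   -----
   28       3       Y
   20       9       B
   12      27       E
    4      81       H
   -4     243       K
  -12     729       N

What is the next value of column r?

Q

Column r: letters move forward 3 places in the alphabet, wrapping Z→A; Y, B, E, H, K, N → Q.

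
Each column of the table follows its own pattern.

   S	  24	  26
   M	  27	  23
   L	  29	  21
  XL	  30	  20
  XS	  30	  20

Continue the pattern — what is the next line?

For the size, runs through clothing sizes XS→XL: S, M, L, XL, XS → S.
Second component — differences are 3, 2, 1, … (decreasing by 1 each time): 24, 27, 29, 30, 30 → 29.
Third component: together with the second component always sums to 50; 26, 23, 21, 20, 20 → 21.
Putting it together: S  29  21.

S  29  21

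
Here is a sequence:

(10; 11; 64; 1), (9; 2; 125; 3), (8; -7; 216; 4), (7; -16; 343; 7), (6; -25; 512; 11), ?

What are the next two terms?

For the first slot, −1 each step: 10, 9, 8, 7, 6 → 5 → 4.
For the second slot, −9 each step: 11, 2, -7, -16, -25 → -34 → -43.
Third slot: 64, 125, 216, 343, 512 → 729 → 1000 (perfect cubes: 4³, 5³, 6³, …).
Fourth slot: each term is the sum of the two before it, so 1, 3, 4, 7, 11 → 18 → 29.
So the next two terms are (5; -34; 729; 18) and (4; -43; 1000; 29).

(5; -34; 729; 18), (4; -43; 1000; 29)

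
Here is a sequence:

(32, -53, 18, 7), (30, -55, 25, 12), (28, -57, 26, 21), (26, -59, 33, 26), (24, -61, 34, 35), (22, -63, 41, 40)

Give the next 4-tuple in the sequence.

(20, -65, 42, 49)

First part — −2 each step: 32, 30, 28, 26, 24, 22 → 20.
Second part: −2 each step; -53, -55, -57, -59, -61, -63 → -65.
Third part: 18, 25, 26, 33, 34, 41 → 42 (alternating steps +7, +1, +7, +1, …).
Fourth part: alternating steps +5, +9, +5, +9, …; 7, 12, 21, 26, 35, 40 → 49.
Combining the parts gives (20, -65, 42, 49).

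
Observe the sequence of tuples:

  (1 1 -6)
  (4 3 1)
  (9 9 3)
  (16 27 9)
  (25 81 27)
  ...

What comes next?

(36 243 81)

First part: perfect squares: 1², 2², 3², …, so 1, 4, 9, 16, 25 → 36.
Second part: ×3 each step, so 1, 3, 9, 27, 81 → 243.
Third part goes -6, 1, 3, 9, 27 → 81 (always the previous value of the second part).
So the next tuple is (36 243 81).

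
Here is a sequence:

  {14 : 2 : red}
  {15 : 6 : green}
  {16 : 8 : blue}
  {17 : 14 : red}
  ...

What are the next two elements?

First part goes 14, 15, 16, 17 → 18 → 19 (+1 each step).
For the second part, each term is the sum of the two before it: 2, 6, 8, 14 → 22 → 36.
Colour goes red, green, blue, red → green → blue (repeats red → green → blue).
So the next two elements are {18 : 22 : green} and {19 : 36 : blue}.

{18 : 22 : green}, {19 : 36 : blue}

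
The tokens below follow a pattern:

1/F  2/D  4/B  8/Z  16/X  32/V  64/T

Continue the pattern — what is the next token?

128/R

For the first component, ×2 each step: 1, 2, 4, 8, 16, 32, 64 → 128.
Letter: letters move back 2 places in the alphabet, wrapping A→Z, so F, D, B, Z, X, V, T → R.
So the next token is 128/R.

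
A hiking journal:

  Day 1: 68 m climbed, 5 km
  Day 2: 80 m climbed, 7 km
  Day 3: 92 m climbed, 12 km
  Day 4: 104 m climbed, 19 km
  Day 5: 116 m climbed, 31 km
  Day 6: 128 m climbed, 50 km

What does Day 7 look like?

140 m climbed, 81 km

For the m climbed, +12 each step: 68, 80, 92, 104, 116, 128 → 140.
Km: each term is the sum of the two before it, so 5, 7, 12, 19, 31, 50 → 81.
So the next record is 140 m climbed, 81 km.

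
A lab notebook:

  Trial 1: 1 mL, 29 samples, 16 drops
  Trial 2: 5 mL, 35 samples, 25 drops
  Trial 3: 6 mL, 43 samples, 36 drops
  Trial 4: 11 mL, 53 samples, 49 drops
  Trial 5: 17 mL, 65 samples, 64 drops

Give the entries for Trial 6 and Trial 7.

28 mL, 79 samples, 81 drops; 45 mL, 95 samples, 100 drops

ML: 1, 5, 6, 11, 17 → 28 → 45 (each term is the sum of the two before it).
Samples — differences are 6, 8, 10, … (increasing by 2 each time): 29, 35, 43, 53, 65 → 79 → 95.
Drops goes 16, 25, 36, 49, 64 → 81 → 100 (perfect squares: 4², 5², 6², …).
Putting the parts together: 28 mL, 79 samples, 81 drops and then 45 mL, 95 samples, 100 drops.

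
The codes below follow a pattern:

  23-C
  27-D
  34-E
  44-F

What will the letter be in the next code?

G

Letter goes C, D, E, F → G (letters move forward 1 place in the alphabet).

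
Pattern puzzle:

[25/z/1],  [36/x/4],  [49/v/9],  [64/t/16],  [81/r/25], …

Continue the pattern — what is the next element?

[100/p/36]

First part: 25, 36, 49, 64, 81 → 100 (perfect squares: 5², 6², 7², …).
For the letter, letters move back 2 places in the alphabet: z, x, v, t, r → p.
Third part: perfect squares: 1², 2², 3², …; 1, 4, 9, 16, 25 → 36.
So the next element is [100/p/36].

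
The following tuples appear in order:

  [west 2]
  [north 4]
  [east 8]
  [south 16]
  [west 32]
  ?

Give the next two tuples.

Direction goes west, north, east, south, west → north → east (repeats west → north → east → south).
Second slot: ×2 each step, so 2, 4, 8, 16, 32 → 64 → 128.
Putting the parts together: [north 64] and then [east 128].

[north 64], [east 128]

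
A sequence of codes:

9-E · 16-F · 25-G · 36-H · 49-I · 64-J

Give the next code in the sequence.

81-K

First component: perfect squares: 3², 4², 5², …, so 9, 16, 25, 36, 49, 64 → 81.
For the letter, letters move forward 1 place in the alphabet: E, F, G, H, I, J → K.
Combining the parts gives 81-K.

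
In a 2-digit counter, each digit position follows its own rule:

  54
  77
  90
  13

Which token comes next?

36

First digit — +2 each step, mod 10: 5, 7, 9, 1 → 3.
Second digit: +3 each step, mod 10, so 4, 7, 0, 3 → 6.
Combining the parts gives 36.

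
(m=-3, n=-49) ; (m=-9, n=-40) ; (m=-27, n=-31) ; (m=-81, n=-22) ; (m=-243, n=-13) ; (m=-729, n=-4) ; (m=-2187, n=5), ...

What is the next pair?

M goes -3, -9, -27, -81, -243, -729, -2187 → -6561 (×3 each step).
N — +9 each step: -49, -40, -31, -22, -13, -4, 5 → 14.
Putting it together: (m=-6561, n=14).

(m=-6561, n=14)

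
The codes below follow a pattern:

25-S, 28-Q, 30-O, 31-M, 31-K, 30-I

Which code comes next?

First component goes 25, 28, 30, 31, 31, 30 → 28 (differences are 3, 2, 1, … (decreasing by 1 each time)).
Letter: letters move back 2 places in the alphabet; S, Q, O, M, K, I → G.
So the next code is 28-G.

28-G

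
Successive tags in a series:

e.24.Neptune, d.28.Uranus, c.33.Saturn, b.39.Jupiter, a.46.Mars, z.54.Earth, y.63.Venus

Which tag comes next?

Letter: letters move back 1 place in the alphabet, wrapping A→Z, so e, d, c, b, a, z, y → x.
Second component — differences are 4, 5, 6, … (increasing by 1 each time): 24, 28, 33, 39, 46, 54, 63 → 73.
Planet: runs backward through the planets Mercury→Neptune, so Neptune, Uranus, Saturn, Jupiter, Mars, Earth, Venus → Mercury.
Putting it together: x.73.Mercury.

x.73.Mercury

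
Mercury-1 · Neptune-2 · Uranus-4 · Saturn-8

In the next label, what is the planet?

Jupiter

For the planet, runs backward through the planets Mercury→Neptune: Mercury, Neptune, Uranus, Saturn → Jupiter.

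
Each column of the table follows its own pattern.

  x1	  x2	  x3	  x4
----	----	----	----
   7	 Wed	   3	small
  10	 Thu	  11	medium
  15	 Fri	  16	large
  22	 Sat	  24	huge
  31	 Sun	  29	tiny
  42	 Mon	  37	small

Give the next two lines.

55  Tue  42  medium; 70  Wed  50  large

Column x1: differences are 3, 5, 7, … (increasing by 2 each time); 7, 10, 15, 22, 31, 42 → 55 → 70.
For the column x2, runs through the weekdays Mon→Sun: Wed, Thu, Fri, Sat, Sun, Mon → Tue → Wed.
Column x3: alternating steps +8, +5, +8, +5, …, so 3, 11, 16, 24, 29, 37 → 42 → 50.
For the column x4, repeats small → medium → large → huge → tiny: small, medium, large, huge, tiny, small → medium → large.
So the next two lines are 55  Tue  42  medium and 70  Wed  50  large.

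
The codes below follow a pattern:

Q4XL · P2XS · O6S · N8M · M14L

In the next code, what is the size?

XL

Size goes XL, XS, S, M, L → XL (runs through clothing sizes XS→XL).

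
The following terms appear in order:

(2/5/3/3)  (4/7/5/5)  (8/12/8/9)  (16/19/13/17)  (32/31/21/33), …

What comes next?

(64/50/34/65)

First component — ×2 each step: 2, 4, 8, 16, 32 → 64.
Second component — each term is the sum of the two before it: 5, 7, 12, 19, 31 → 50.
Third component: each term is the sum of the two before it, so 3, 5, 8, 13, 21 → 34.
For the fourth component, always 1 more than the first component: 3, 5, 9, 17, 33 → 65.
Combining the parts gives (64/50/34/65).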